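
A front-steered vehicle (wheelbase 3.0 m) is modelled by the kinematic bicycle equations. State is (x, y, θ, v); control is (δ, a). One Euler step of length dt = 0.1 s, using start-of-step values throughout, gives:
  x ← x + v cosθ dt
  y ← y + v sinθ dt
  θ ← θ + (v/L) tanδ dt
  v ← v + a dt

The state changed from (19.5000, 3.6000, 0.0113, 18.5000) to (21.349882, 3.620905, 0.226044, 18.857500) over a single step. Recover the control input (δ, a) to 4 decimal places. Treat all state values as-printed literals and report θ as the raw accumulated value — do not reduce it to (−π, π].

a = (v'−v)/dt = (0.357500)/0.1 = 3.5750
Δθ = θ'−θ = 0.214744;  (v·dt/L) = 18.5000·0.1/3.0 = 0.616667
tan δ = Δθ·L/(v·dt) = 0.348234  →  δ = 0.3351

δ = 0.3351, a = 3.5750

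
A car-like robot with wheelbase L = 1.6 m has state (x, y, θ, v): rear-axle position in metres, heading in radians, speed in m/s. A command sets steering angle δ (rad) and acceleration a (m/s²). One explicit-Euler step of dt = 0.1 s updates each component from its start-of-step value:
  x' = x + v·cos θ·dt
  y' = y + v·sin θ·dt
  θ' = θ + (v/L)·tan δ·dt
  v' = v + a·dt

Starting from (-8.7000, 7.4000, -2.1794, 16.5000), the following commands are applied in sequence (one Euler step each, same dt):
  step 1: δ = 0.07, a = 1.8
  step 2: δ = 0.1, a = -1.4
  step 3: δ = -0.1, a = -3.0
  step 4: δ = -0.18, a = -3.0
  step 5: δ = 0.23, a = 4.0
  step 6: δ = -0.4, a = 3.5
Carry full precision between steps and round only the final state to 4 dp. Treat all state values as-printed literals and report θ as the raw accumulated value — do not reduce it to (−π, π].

(-13.8319, -0.9289, -2.4894, 16.6900)

after step 1 (δ=0.07, a=1.8): (-9.643342, 6.046262, -2.107094, 16.680000)
after step 2 (δ=0.1, a=-1.4): (-10.495619, 4.612439, -2.002495, 16.540000)
after step 3 (δ=-0.1, a=-3.0): (-11.187677, 3.110184, -2.106216, 16.240000)
after step 4 (δ=-0.18, a=-3.0): (-12.016245, 1.713455, -2.290916, 15.940000)
after step 5 (δ=0.23, a=4.0): (-13.067447, 0.515202, -2.057650, 16.340000)
after step 6 (δ=-0.4, a=3.5): (-13.831910, -0.928942, -2.489428, 16.690000)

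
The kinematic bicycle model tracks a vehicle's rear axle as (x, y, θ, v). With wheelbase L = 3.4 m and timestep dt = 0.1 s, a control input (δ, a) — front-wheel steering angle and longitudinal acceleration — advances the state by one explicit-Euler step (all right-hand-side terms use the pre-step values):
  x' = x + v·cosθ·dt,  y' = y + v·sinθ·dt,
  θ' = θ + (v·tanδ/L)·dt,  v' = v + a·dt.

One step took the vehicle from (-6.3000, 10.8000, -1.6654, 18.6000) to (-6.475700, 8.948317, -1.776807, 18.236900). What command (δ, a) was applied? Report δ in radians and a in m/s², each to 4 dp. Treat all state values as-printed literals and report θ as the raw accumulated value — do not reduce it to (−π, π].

δ = -0.2009, a = -3.6310

a = (v'−v)/dt = (-0.363100)/0.1 = -3.6310
Δθ = θ'−θ = -0.111407;  (v·dt/L) = 18.6000·0.1/3.4 = 0.547059
tan δ = Δθ·L/(v·dt) = -0.203647  →  δ = -0.2009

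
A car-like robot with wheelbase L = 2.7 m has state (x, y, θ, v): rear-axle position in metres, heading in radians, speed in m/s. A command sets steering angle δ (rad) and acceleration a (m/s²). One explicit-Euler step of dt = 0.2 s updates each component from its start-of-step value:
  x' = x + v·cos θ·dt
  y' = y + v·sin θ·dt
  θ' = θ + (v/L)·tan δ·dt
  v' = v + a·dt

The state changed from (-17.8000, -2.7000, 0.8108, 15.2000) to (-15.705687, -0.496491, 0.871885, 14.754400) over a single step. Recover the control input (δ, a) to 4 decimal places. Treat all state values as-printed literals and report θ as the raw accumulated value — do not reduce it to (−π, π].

δ = 0.0542, a = -2.2280

a = (v'−v)/dt = (-0.445600)/0.2 = -2.2280
Δθ = θ'−θ = 0.061085;  (v·dt/L) = 15.2000·0.2/2.7 = 1.125926
tan δ = Δθ·L/(v·dt) = 0.054253  →  δ = 0.0542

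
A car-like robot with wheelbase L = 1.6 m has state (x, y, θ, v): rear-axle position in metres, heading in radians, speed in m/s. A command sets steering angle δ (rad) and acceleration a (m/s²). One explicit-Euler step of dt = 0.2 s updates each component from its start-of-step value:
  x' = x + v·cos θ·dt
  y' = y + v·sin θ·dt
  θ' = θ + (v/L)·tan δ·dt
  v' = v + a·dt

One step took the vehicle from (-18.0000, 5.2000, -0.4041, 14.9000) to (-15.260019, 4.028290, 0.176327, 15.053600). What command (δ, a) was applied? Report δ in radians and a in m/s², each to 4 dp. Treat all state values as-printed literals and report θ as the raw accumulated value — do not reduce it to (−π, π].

a = (v'−v)/dt = (0.153600)/0.2 = 0.7680
Δθ = θ'−θ = 0.580427;  (v·dt/L) = 14.9000·0.2/1.6 = 1.862500
tan δ = Δθ·L/(v·dt) = 0.311639  →  δ = 0.3021

δ = 0.3021, a = 0.7680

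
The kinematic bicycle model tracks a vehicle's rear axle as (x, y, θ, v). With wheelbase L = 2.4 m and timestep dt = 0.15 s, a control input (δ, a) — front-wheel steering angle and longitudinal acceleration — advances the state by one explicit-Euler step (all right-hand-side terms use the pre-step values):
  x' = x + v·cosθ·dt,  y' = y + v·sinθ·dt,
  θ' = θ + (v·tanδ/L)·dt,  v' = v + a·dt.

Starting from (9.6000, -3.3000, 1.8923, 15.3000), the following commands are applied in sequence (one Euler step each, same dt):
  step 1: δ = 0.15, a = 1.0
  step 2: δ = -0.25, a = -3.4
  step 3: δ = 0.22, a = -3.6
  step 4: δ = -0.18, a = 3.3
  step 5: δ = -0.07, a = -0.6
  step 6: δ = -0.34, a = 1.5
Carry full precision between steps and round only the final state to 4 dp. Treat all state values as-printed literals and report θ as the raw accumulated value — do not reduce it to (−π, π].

(5.4250, 9.4333, 1.4427, 15.0300)

after step 1 (δ=0.15, a=1.0): (8.874795, -1.122593, 2.036823, 15.450000)
after step 2 (δ=-0.25, a=-3.4): (7.833449, 0.947771, 1.790259, 14.940000)
after step 3 (δ=0.22, a=-3.6): (7.345572, 3.135020, 1.999063, 14.400000)
after step 4 (δ=-0.18, a=3.3): (6.448536, 5.099943, 1.835291, 14.895000)
after step 5 (δ=-0.07, a=-0.6): (5.864456, 7.256497, 1.770018, 14.805000)
after step 6 (δ=-0.34, a=1.5): (5.424954, 9.433322, 1.442701, 15.030000)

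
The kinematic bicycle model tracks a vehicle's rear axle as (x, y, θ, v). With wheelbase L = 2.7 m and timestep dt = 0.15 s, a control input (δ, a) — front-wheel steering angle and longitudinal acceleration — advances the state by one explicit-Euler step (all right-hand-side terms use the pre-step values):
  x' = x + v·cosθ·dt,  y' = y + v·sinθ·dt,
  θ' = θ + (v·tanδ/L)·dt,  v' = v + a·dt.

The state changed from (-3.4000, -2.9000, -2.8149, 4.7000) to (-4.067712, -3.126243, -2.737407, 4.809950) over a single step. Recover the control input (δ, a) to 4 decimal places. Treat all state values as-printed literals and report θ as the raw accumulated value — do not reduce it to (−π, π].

a = (v'−v)/dt = (0.109950)/0.15 = 0.7330
Δθ = θ'−θ = 0.077493;  (v·dt/L) = 4.7000·0.15/2.7 = 0.261111
tan δ = Δθ·L/(v·dt) = 0.296782  →  δ = 0.2885

δ = 0.2885, a = 0.7330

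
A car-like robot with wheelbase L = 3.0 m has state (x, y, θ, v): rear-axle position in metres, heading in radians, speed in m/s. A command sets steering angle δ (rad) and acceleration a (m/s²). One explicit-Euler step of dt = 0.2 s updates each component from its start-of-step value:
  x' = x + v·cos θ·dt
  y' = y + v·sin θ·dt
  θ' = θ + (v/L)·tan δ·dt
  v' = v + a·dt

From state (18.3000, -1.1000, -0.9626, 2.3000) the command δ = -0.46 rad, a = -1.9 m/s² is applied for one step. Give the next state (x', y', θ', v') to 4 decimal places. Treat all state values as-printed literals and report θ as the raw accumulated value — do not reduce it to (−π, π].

x' = 18.3000 + 2.3000·cos(-0.9626)·0.2 = 18.5628
y' = -1.1000 + 2.3000·sin(-0.9626)·0.2 = -1.4775
θ' = -0.9626 + (2.3000/3.0)·tan(-0.46)·0.2 = -1.0386
v' = 2.3000 − 1.9000·0.2 = 1.9200

(18.5628, -1.4775, -1.0386, 1.9200)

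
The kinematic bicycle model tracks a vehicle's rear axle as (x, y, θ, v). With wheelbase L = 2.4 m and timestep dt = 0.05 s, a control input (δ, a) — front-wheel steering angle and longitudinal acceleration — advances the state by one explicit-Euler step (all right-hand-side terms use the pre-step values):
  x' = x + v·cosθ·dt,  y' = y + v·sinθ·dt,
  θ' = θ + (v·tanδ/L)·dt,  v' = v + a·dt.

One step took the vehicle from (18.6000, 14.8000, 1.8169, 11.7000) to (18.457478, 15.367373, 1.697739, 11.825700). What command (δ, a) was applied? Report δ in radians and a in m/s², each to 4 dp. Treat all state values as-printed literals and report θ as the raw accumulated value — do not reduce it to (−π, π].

a = (v'−v)/dt = (0.125700)/0.05 = 2.5140
Δθ = θ'−θ = -0.119161;  (v·dt/L) = 11.7000·0.05/2.4 = 0.243750
tan δ = Δθ·L/(v·dt) = -0.488866  →  δ = -0.4547

δ = -0.4547, a = 2.5140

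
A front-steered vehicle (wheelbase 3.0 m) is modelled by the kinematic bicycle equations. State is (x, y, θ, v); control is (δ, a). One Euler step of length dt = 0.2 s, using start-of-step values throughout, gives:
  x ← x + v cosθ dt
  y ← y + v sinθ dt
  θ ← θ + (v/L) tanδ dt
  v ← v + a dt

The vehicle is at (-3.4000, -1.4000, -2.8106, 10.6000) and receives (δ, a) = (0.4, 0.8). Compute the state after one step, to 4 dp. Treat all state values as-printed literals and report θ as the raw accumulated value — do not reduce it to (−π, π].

x' = -3.4000 + 10.6000·cos(-2.8106)·0.2 = -5.4049
y' = -1.4000 + 10.6000·sin(-2.8106)·0.2 = -2.0890
θ' = -2.8106 + (10.6000/3.0)·tan(0.4)·0.2 = -2.5118
v' = 10.6000 + 0.8000·0.2 = 10.7600

(-5.4049, -2.0890, -2.5118, 10.7600)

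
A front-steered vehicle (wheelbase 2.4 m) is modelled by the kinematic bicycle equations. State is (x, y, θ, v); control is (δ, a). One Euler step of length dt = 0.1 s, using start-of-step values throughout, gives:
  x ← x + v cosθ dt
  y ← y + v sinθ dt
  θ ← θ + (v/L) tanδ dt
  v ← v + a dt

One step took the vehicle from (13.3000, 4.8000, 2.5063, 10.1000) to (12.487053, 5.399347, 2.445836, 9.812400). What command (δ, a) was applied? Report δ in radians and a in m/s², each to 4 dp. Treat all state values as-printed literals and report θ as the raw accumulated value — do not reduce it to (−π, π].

δ = -0.1427, a = -2.8760

a = (v'−v)/dt = (-0.287600)/0.1 = -2.8760
Δθ = θ'−θ = -0.060464;  (v·dt/L) = 10.1000·0.1/2.4 = 0.420833
tan δ = Δθ·L/(v·dt) = -0.143677  →  δ = -0.1427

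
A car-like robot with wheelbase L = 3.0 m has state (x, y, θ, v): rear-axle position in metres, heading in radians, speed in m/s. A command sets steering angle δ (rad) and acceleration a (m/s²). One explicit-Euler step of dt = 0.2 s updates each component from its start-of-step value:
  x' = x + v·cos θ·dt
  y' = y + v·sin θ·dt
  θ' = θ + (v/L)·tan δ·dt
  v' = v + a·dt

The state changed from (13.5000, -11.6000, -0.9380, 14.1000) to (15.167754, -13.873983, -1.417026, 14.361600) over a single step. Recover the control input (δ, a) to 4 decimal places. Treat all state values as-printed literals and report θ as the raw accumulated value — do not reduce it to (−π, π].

δ = -0.4713, a = 1.3080

a = (v'−v)/dt = (0.261600)/0.2 = 1.3080
Δθ = θ'−θ = -0.479026;  (v·dt/L) = 14.1000·0.2/3.0 = 0.940000
tan δ = Δθ·L/(v·dt) = -0.509602  →  δ = -0.4713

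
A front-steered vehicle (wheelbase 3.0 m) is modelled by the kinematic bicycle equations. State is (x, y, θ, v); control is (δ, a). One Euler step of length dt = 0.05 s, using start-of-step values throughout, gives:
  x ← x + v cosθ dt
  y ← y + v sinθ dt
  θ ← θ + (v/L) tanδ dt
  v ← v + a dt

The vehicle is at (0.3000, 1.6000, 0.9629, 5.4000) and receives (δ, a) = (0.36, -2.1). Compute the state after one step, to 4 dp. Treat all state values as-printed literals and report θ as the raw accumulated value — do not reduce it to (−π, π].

x' = 0.3000 + 5.4000·cos(0.9629)·0.05 = 0.4542
y' = 1.6000 + 5.4000·sin(0.9629)·0.05 = 1.8216
θ' = 0.9629 + (5.4000/3.0)·tan(0.36)·0.05 = 0.9968
v' = 5.4000 − 2.1000·0.05 = 5.2950

(0.4542, 1.8216, 0.9968, 5.2950)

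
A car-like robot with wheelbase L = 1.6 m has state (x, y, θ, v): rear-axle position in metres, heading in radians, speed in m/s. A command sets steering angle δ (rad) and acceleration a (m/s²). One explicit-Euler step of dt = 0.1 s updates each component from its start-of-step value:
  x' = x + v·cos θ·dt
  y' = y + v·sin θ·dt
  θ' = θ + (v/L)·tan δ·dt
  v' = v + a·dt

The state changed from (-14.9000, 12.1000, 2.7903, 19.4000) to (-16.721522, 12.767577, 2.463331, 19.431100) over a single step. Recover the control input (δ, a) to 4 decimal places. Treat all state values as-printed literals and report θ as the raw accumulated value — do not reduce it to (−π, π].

a = (v'−v)/dt = (0.031100)/0.1 = 0.3110
Δθ = θ'−θ = -0.326969;  (v·dt/L) = 19.4000·0.1/1.6 = 1.212500
tan δ = Δθ·L/(v·dt) = -0.269665  →  δ = -0.2634

δ = -0.2634, a = 0.3110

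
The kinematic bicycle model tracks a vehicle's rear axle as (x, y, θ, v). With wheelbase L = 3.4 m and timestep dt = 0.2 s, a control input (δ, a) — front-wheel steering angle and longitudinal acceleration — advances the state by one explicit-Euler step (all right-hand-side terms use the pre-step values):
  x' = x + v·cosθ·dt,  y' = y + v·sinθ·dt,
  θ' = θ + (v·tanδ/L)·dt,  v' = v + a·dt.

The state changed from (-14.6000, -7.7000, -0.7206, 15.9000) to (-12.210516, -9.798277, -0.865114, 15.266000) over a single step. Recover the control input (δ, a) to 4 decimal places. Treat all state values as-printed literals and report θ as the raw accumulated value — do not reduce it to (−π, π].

δ = -0.1533, a = -3.1700

a = (v'−v)/dt = (-0.634000)/0.2 = -3.1700
Δθ = θ'−θ = -0.144514;  (v·dt/L) = 15.9000·0.2/3.4 = 0.935294
tan δ = Δθ·L/(v·dt) = -0.154512  →  δ = -0.1533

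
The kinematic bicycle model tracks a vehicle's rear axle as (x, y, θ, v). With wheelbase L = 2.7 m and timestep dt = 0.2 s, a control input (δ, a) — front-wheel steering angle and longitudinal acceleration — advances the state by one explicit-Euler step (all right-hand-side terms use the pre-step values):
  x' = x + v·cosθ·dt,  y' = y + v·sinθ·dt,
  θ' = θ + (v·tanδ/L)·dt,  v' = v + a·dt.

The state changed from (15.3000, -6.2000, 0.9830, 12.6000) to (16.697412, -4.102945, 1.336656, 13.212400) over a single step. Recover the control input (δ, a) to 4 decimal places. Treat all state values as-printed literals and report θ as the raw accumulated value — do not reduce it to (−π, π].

δ = 0.3622, a = 3.0620

a = (v'−v)/dt = (0.612400)/0.2 = 3.0620
Δθ = θ'−θ = 0.353656;  (v·dt/L) = 12.6000·0.2/2.7 = 0.933333
tan δ = Δθ·L/(v·dt) = 0.378917  →  δ = 0.3622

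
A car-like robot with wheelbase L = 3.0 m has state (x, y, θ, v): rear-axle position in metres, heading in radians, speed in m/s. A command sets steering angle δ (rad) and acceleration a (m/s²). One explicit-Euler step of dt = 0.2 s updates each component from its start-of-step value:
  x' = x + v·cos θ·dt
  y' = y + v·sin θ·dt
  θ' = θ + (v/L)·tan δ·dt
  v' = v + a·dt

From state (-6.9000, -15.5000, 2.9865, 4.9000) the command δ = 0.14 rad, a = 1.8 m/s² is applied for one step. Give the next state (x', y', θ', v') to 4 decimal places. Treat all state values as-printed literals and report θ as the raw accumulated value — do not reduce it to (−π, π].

x' = -6.9000 + 4.9000·cos(2.9865)·0.2 = -7.8682
y' = -15.5000 + 4.9000·sin(2.9865)·0.2 = -15.3486
θ' = 2.9865 + (4.9000/3.0)·tan(0.14)·0.2 = 3.0325
v' = 4.9000 + 1.8000·0.2 = 5.2600

(-7.8682, -15.3486, 3.0325, 5.2600)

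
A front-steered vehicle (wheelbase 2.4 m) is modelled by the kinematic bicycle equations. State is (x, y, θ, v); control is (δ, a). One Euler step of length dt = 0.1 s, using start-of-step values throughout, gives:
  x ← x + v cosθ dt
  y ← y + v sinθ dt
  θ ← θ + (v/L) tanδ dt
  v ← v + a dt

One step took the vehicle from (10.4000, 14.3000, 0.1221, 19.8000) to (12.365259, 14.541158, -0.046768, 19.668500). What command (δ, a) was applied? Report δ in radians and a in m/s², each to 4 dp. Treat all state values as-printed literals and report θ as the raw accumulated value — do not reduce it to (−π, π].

δ = -0.2019, a = -1.3150

a = (v'−v)/dt = (-0.131500)/0.1 = -1.3150
Δθ = θ'−θ = -0.168868;  (v·dt/L) = 19.8000·0.1/2.4 = 0.825000
tan δ = Δθ·L/(v·dt) = -0.204688  →  δ = -0.2019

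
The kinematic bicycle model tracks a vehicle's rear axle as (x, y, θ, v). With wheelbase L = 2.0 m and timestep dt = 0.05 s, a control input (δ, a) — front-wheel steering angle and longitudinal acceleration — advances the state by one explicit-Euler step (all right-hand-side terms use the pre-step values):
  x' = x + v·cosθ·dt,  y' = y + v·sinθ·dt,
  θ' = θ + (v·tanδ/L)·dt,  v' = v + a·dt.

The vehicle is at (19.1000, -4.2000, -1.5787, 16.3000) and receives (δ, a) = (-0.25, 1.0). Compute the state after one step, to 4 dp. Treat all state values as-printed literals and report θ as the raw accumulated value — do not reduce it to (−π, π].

x' = 19.1000 + 16.3000·cos(-1.5787)·0.05 = 19.0936
y' = -4.2000 + 16.3000·sin(-1.5787)·0.05 = -5.0150
θ' = -1.5787 + (16.3000/2.0)·tan(-0.25)·0.05 = -1.6828
v' = 16.3000 + 1.0000·0.05 = 16.3500

(19.0936, -5.0150, -1.6828, 16.3500)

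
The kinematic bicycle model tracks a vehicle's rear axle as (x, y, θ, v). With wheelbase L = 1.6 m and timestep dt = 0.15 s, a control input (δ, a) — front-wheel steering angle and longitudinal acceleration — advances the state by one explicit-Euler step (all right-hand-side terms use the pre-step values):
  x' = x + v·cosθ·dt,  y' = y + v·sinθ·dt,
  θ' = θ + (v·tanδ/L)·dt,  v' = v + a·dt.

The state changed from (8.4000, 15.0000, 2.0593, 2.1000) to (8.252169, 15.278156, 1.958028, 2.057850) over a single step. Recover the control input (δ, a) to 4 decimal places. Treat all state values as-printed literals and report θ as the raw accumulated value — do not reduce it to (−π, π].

a = (v'−v)/dt = (-0.042150)/0.15 = -0.2810
Δθ = θ'−θ = -0.101272;  (v·dt/L) = 2.1000·0.15/1.6 = 0.196875
tan δ = Δθ·L/(v·dt) = -0.514397  →  δ = -0.4751

δ = -0.4751, a = -0.2810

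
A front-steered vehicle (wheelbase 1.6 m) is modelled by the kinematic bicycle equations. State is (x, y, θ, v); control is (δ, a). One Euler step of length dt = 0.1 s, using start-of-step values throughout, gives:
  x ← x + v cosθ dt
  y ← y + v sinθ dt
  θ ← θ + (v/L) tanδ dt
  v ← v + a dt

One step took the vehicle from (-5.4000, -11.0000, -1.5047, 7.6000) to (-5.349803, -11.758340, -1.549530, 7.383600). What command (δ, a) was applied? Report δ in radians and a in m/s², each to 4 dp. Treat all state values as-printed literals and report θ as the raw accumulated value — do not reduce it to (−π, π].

δ = -0.0941, a = -2.1640

a = (v'−v)/dt = (-0.216400)/0.1 = -2.1640
Δθ = θ'−θ = -0.044830;  (v·dt/L) = 7.6000·0.1/1.6 = 0.475000
tan δ = Δθ·L/(v·dt) = -0.094379  →  δ = -0.0941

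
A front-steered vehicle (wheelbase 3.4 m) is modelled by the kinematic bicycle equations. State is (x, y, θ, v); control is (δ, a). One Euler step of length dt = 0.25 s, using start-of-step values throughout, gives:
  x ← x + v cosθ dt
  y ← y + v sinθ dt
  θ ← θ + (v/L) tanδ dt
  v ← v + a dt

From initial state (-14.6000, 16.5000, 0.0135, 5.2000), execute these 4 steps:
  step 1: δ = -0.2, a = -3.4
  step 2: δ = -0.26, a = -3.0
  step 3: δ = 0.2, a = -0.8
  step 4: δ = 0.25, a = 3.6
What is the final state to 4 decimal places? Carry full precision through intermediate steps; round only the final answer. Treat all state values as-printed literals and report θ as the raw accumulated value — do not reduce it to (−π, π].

(-10.4787, 16.2333, -0.0316, 4.3000)

after step 1 (δ=-0.2, a=-3.4): (-13.300118, 16.517549, -0.064007, 4.350000)
after step 2 (δ=-0.26, a=-3.0): (-12.214845, 16.447990, -0.149095, 3.600000)
after step 3 (δ=0.2, a=-0.8): (-11.324830, 16.314301, -0.095436, 3.400000)
after step 4 (δ=0.25, a=3.6): (-10.478698, 16.233304, -0.031601, 4.300000)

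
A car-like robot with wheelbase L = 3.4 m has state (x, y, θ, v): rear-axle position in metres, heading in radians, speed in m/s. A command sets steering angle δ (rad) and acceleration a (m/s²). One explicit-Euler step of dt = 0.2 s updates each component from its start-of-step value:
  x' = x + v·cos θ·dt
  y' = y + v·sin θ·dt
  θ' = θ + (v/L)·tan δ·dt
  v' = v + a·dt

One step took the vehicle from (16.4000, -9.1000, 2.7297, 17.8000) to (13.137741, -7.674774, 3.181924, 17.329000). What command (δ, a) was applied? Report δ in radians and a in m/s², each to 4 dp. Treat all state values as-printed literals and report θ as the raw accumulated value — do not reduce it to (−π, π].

δ = 0.4077, a = -2.3550

a = (v'−v)/dt = (-0.471000)/0.2 = -2.3550
Δθ = θ'−θ = 0.452224;  (v·dt/L) = 17.8000·0.2/3.4 = 1.047059
tan δ = Δθ·L/(v·dt) = 0.431899  →  δ = 0.4077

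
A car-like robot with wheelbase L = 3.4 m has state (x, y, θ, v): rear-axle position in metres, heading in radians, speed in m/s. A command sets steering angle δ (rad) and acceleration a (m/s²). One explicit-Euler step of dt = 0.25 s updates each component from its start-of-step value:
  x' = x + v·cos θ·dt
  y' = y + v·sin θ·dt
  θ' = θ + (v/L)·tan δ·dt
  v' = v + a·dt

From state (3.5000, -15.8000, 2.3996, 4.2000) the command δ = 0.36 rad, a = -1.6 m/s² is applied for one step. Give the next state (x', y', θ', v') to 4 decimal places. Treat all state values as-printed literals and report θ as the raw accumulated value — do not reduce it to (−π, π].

(2.7260, -15.0905, 2.5158, 3.8000)

x' = 3.5000 + 4.2000·cos(2.3996)·0.25 = 2.7260
y' = -15.8000 + 4.2000·sin(2.3996)·0.25 = -15.0905
θ' = 2.3996 + (4.2000/3.4)·tan(0.36)·0.25 = 2.5158
v' = 4.2000 − 1.6000·0.25 = 3.8000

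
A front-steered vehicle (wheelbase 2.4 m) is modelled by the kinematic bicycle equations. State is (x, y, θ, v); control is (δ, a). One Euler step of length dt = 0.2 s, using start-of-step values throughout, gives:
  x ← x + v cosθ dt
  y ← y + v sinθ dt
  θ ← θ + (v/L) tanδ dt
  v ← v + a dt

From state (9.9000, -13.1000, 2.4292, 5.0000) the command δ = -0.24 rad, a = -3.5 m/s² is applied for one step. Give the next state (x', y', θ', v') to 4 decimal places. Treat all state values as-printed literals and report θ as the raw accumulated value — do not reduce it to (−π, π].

x' = 9.9000 + 5.0000·cos(2.4292)·0.2 = 9.1432
y' = -13.1000 + 5.0000·sin(2.4292)·0.2 = -12.4464
θ' = 2.4292 + (5.0000/2.4)·tan(-0.24)·0.2 = 2.3272
v' = 5.0000 − 3.5000·0.2 = 4.3000

(9.1432, -12.4464, 2.3272, 4.3000)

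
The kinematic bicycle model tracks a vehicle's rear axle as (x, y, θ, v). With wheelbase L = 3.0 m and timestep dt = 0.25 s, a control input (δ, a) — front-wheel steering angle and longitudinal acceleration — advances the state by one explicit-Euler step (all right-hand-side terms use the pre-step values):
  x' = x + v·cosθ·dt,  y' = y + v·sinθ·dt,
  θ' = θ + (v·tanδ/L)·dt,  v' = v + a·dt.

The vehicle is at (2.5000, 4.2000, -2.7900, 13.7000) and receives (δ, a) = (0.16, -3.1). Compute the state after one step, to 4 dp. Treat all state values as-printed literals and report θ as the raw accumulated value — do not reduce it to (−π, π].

x' = 2.5000 + 13.7000·cos(-2.7900)·0.25 = -0.7155
y' = 4.2000 + 13.7000·sin(-2.7900)·0.25 = 3.0205
θ' = -2.7900 + (13.7000/3.0)·tan(0.16)·0.25 = -2.6058
v' = 13.7000 − 3.1000·0.25 = 12.9250

(-0.7155, 3.0205, -2.6058, 12.9250)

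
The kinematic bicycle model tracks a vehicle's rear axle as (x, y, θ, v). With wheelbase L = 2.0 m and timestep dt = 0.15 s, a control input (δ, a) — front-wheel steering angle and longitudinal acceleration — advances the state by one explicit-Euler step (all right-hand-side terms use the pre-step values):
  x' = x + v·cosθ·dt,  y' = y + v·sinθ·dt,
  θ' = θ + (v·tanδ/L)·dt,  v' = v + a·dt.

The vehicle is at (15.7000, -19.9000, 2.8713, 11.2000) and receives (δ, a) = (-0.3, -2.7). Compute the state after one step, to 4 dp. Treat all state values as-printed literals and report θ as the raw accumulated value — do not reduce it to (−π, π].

x' = 15.7000 + 11.2000·cos(2.8713)·0.15 = 14.0810
y' = -19.9000 + 11.2000·sin(2.8713)·0.15 = -19.4514
θ' = 2.8713 + (11.2000/2.0)·tan(-0.3)·0.15 = 2.6115
v' = 11.2000 − 2.7000·0.15 = 10.7950

(14.0810, -19.4514, 2.6115, 10.7950)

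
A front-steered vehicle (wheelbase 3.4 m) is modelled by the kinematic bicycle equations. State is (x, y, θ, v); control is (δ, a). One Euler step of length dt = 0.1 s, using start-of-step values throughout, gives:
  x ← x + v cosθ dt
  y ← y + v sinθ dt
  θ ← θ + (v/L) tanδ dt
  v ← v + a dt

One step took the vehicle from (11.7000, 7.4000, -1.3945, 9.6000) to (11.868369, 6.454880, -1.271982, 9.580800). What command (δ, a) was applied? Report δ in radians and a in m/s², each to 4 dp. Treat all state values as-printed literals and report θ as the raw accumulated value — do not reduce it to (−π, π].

δ = 0.4094, a = -0.1920

a = (v'−v)/dt = (-0.019200)/0.1 = -0.1920
Δθ = θ'−θ = 0.122518;  (v·dt/L) = 9.6000·0.1/3.4 = 0.282353
tan δ = Δθ·L/(v·dt) = 0.433918  →  δ = 0.4094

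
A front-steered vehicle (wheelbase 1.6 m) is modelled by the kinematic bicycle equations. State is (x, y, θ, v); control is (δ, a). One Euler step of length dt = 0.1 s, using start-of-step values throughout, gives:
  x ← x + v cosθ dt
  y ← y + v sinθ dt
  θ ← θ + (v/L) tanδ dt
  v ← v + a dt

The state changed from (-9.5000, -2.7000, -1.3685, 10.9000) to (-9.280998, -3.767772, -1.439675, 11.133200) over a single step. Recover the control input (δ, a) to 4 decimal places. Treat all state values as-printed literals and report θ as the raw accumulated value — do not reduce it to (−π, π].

a = (v'−v)/dt = (0.233200)/0.1 = 2.3320
Δθ = θ'−θ = -0.071175;  (v·dt/L) = 10.9000·0.1/1.6 = 0.681250
tan δ = Δθ·L/(v·dt) = -0.104477  →  δ = -0.1041

δ = -0.1041, a = 2.3320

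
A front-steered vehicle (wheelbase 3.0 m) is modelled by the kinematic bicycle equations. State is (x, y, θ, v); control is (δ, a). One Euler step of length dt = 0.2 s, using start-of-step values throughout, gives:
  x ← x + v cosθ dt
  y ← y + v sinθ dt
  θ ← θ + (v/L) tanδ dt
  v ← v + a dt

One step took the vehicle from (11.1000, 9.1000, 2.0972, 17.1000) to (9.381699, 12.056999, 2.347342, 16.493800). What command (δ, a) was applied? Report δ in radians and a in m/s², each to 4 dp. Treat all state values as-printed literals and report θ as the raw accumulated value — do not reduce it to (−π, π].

a = (v'−v)/dt = (-0.606200)/0.2 = -3.0310
Δθ = θ'−θ = 0.250142;  (v·dt/L) = 17.1000·0.2/3.0 = 1.140000
tan δ = Δθ·L/(v·dt) = 0.219423  →  δ = 0.2160

δ = 0.2160, a = -3.0310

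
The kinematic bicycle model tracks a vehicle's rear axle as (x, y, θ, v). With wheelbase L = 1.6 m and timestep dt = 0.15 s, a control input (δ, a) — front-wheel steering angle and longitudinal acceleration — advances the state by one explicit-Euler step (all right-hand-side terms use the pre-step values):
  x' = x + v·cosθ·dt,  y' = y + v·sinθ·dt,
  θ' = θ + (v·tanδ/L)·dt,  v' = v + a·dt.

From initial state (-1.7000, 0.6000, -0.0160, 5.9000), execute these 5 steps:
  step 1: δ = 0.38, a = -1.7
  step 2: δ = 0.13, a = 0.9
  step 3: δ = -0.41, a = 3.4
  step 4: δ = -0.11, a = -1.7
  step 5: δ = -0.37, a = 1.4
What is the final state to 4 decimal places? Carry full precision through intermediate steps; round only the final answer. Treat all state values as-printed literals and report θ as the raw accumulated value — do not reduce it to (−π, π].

after step 1 (δ=0.38, a=-1.7): (-0.815113, 0.585841, 0.204925, 5.645000)
after step 2 (δ=0.13, a=0.9): (0.013920, 0.758149, 0.274114, 5.780000)
after step 3 (δ=-0.41, a=3.4): (0.848550, 0.992841, 0.038598, 6.290000)
after step 4 (δ=-0.11, a=-1.7): (1.791348, 1.029249, -0.026531, 6.035000)
after step 5 (δ=-0.37, a=1.4): (2.696279, 1.005235, -0.245976, 6.245000)

(2.6963, 1.0052, -0.2460, 6.2450)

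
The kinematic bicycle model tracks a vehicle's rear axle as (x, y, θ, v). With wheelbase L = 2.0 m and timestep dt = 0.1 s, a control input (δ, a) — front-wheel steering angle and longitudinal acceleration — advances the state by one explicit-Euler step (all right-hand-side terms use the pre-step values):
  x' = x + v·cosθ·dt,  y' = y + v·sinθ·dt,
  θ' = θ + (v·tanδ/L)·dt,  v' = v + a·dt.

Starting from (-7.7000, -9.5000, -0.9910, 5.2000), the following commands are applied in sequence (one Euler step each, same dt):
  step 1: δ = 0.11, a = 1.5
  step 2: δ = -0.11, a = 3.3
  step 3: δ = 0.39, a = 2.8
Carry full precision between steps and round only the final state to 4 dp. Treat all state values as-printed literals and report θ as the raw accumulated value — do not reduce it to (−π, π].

after step 1 (δ=0.11, a=1.5): (-7.415116, -9.935019, -0.962284, 5.350000)
after step 2 (δ=-0.11, a=3.3): (-7.109285, -10.373986, -0.991828, 5.680000)
after step 3 (δ=0.39, a=2.8): (-6.798498, -10.849418, -0.875089, 5.960000)

(-6.7985, -10.8494, -0.8751, 5.9600)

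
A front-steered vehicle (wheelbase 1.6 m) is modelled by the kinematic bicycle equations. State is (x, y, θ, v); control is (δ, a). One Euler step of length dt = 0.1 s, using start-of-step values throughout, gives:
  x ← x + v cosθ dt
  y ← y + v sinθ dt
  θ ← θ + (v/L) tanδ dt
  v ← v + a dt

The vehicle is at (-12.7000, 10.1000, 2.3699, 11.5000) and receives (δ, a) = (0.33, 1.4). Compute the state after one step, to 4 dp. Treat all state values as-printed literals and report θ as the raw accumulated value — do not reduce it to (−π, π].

(-13.5242, 10.9020, 2.6161, 11.6400)

x' = -12.7000 + 11.5000·cos(2.3699)·0.1 = -13.5242
y' = 10.1000 + 11.5000·sin(2.3699)·0.1 = 10.9020
θ' = 2.3699 + (11.5000/1.6)·tan(0.33)·0.1 = 2.6161
v' = 11.5000 + 1.4000·0.1 = 11.6400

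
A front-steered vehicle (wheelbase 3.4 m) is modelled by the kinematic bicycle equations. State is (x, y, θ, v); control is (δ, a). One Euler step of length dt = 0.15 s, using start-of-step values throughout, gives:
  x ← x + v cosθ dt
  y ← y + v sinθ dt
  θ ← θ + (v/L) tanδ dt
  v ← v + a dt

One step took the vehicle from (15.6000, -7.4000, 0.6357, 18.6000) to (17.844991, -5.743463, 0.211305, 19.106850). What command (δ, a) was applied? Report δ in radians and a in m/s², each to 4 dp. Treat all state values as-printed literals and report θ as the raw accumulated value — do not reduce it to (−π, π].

a = (v'−v)/dt = (0.506850)/0.15 = 3.3790
Δθ = θ'−θ = -0.424395;  (v·dt/L) = 18.6000·0.15/3.4 = 0.820588
tan δ = Δθ·L/(v·dt) = -0.517184  →  δ = -0.4773

δ = -0.4773, a = 3.3790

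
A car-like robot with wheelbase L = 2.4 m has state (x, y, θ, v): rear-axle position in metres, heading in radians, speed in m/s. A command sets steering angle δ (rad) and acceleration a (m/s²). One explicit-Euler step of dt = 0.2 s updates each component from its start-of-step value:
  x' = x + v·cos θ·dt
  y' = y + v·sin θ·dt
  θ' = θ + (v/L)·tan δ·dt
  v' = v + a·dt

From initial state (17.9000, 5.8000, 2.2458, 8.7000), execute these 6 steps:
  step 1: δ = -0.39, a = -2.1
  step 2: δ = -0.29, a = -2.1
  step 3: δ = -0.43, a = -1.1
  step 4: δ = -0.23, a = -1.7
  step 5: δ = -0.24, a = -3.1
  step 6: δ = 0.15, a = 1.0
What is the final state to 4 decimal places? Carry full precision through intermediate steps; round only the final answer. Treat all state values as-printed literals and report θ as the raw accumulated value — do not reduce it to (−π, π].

after step 1 (δ=-0.39, a=-2.1): (16.812674, 7.158426, 1.947785, 8.280000)
after step 2 (δ=-0.29, a=-2.1): (16.203063, 8.698137, 1.741880, 7.860000)
after step 3 (δ=-0.43, a=-1.1): (15.935429, 10.247187, 1.441484, 7.640000)
after step 4 (δ=-0.23, a=-1.7): (16.132469, 11.762430, 1.292412, 7.300000)
after step 5 (δ=-0.24, a=-3.1): (16.533680, 13.166221, 1.143543, 6.680000)
after step 6 (δ=0.15, a=1.0): (17.087282, 14.382124, 1.227675, 6.880000)

(17.0873, 14.3821, 1.2277, 6.8800)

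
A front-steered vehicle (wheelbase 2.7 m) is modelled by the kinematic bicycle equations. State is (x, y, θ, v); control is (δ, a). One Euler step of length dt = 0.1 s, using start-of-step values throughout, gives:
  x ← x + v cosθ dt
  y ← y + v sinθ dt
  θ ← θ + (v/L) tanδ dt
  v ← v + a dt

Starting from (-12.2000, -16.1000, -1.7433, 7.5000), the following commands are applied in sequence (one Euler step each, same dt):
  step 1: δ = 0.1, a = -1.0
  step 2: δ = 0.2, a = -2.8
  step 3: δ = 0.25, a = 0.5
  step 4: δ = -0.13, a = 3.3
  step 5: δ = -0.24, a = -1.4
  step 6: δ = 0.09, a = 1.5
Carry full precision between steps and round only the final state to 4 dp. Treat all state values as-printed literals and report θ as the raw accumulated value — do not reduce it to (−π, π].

after step 1 (δ=0.1, a=-1.0): (-12.328737, -16.838869, -1.715429, 7.400000)
after step 2 (δ=0.2, a=-2.8): (-12.435393, -17.571142, -1.659872, 7.120000)
after step 3 (δ=0.25, a=0.5): (-12.498730, -18.280319, -1.592537, 7.170000)
after step 4 (δ=-0.13, a=3.3): (-12.514317, -18.997150, -1.627255, 7.500000)
after step 5 (δ=-0.24, a=-1.4): (-12.556639, -19.745955, -1.695232, 7.360000)
after step 6 (δ=0.09, a=1.5): (-12.647987, -20.476264, -1.670632, 7.510000)

(-12.6480, -20.4763, -1.6706, 7.5100)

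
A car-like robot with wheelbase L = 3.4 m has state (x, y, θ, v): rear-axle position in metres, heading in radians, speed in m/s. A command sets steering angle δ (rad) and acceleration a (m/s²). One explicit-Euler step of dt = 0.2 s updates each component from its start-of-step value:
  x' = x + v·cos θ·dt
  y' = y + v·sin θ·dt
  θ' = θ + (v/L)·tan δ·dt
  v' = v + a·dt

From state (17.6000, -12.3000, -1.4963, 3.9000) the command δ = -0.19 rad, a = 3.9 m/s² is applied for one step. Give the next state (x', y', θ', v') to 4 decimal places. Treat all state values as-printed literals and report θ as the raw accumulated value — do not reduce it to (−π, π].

x' = 17.6000 + 3.9000·cos(-1.4963)·0.2 = 17.6581
y' = -12.3000 + 3.9000·sin(-1.4963)·0.2 = -13.0778
θ' = -1.4963 + (3.9000/3.4)·tan(-0.19)·0.2 = -1.5404
v' = 3.9000 + 3.9000·0.2 = 4.6800

(17.6581, -13.0778, -1.5404, 4.6800)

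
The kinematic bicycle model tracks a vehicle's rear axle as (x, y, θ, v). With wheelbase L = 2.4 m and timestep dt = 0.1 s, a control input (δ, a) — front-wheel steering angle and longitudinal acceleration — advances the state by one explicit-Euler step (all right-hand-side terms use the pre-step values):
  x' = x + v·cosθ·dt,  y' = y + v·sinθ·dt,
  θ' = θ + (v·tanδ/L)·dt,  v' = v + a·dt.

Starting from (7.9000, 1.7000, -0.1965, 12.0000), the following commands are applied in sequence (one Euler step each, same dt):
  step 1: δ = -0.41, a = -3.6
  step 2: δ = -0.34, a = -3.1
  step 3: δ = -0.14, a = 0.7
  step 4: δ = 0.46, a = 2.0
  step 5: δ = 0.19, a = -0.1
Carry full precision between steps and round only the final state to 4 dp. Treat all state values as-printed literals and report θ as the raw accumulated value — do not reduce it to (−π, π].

after step 1 (δ=-0.41, a=-3.6): (9.076907, 1.465715, -0.413816, 11.640000)
after step 2 (δ=-0.34, a=-3.1): (10.142658, 0.997663, -0.585378, 11.330000)
after step 3 (δ=-0.14, a=0.7): (11.087017, 0.371664, -0.651905, 11.400000)
after step 4 (δ=0.46, a=2.0): (11.993237, -0.319975, -0.416567, 11.600000)
after step 5 (δ=0.19, a=-0.1): (13.054037, -0.789338, -0.323612, 11.590000)

(13.0540, -0.7893, -0.3236, 11.5900)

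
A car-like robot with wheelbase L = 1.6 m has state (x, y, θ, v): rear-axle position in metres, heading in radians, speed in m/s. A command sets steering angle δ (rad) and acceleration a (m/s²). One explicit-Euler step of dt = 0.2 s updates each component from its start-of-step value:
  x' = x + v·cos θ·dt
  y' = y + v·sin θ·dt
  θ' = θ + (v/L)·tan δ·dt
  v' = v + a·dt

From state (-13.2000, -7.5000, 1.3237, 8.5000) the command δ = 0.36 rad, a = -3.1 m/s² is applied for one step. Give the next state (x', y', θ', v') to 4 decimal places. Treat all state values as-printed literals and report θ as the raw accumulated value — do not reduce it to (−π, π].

x' = -13.2000 + 8.5000·cos(1.3237)·0.2 = -12.7842
y' = -7.5000 + 8.5000·sin(1.3237)·0.2 = -5.8516
θ' = 1.3237 + (8.5000/1.6)·tan(0.36)·0.2 = 1.7236
v' = 8.5000 − 3.1000·0.2 = 7.8800

(-12.7842, -5.8516, 1.7236, 7.8800)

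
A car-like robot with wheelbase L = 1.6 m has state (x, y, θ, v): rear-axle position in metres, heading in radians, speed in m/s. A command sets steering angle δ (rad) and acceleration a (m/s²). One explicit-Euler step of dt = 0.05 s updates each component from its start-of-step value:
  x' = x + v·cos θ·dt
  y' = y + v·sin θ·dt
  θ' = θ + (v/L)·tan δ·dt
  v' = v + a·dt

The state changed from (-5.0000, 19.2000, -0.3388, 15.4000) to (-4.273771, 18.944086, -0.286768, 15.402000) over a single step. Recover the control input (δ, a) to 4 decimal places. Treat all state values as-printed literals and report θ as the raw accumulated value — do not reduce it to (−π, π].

δ = 0.1077, a = 0.0400

a = (v'−v)/dt = (0.002000)/0.05 = 0.0400
Δθ = θ'−θ = 0.052032;  (v·dt/L) = 15.4000·0.05/1.6 = 0.481250
tan δ = Δθ·L/(v·dt) = 0.108118  →  δ = 0.1077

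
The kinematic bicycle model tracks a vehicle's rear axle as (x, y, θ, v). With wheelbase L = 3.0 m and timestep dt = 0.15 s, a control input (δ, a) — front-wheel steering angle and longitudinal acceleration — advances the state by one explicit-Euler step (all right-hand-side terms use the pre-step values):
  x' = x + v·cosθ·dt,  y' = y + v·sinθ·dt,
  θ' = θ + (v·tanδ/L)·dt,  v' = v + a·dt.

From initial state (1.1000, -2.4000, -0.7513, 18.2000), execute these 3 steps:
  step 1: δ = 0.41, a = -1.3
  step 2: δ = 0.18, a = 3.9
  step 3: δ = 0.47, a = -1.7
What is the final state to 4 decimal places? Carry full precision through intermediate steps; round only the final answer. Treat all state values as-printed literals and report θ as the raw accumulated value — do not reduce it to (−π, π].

after step 1 (δ=0.41, a=-1.3): (3.095090, -4.263469, -0.355786, 18.005000)
after step 2 (δ=0.18, a=3.9): (5.626700, -5.204213, -0.191968, 18.590000)
after step 3 (δ=0.47, a=-1.7): (8.363978, -5.736233, 0.280187, 18.335000)

(8.3640, -5.7362, 0.2802, 18.3350)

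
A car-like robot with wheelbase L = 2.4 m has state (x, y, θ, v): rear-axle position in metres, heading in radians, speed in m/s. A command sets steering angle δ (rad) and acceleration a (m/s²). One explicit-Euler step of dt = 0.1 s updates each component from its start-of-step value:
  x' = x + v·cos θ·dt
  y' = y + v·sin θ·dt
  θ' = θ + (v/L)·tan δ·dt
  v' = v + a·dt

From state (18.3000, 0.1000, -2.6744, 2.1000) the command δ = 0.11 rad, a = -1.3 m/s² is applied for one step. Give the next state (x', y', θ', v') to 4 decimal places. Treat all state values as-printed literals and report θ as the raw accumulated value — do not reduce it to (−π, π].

(18.1125, 0.0054, -2.6647, 1.9700)

x' = 18.3000 + 2.1000·cos(-2.6744)·0.1 = 18.1125
y' = 0.1000 + 2.1000·sin(-2.6744)·0.1 = 0.0054
θ' = -2.6744 + (2.1000/2.4)·tan(0.11)·0.1 = -2.6647
v' = 2.1000 − 1.3000·0.1 = 1.9700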